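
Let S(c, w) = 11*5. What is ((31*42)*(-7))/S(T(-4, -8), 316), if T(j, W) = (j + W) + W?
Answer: -9114/55 ≈ -165.71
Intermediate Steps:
T(j, W) = j + 2*W (T(j, W) = (W + j) + W = j + 2*W)
S(c, w) = 55
((31*42)*(-7))/S(T(-4, -8), 316) = ((31*42)*(-7))/55 = (1302*(-7))*(1/55) = -9114*1/55 = -9114/55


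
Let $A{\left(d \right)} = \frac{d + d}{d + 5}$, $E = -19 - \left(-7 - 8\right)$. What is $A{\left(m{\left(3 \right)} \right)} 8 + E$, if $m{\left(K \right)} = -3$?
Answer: $-28$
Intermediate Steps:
$E = -4$ ($E = -19 - \left(-7 - 8\right) = -19 - -15 = -19 + 15 = -4$)
$A{\left(d \right)} = \frac{2 d}{5 + d}$
$A{\left(m{\left(3 \right)} \right)} 8 + E = 2 \left(-3\right) \frac{1}{5 - 3} \cdot 8 - 4 = 2 \left(-3\right) \frac{1}{2} \cdot 8 - 4 = \left(-3\right) 8 - 4 = -24 - 4 = -28$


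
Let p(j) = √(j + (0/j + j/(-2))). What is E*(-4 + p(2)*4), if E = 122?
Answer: 0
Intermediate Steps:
p(j) = √2*√j/2 (p(j) = √(j + (0 + j*(-½))) = √(j + (0 - j/2)) = √(j - j/2) = √(j/2) = √2*√j/2)
E*(-4 + p(2)*4) = 122*(-4 + (√2*√2/2)*4) = 122*(-4 + 1*4) = 122*(-4 + 4) = 122*0 = 0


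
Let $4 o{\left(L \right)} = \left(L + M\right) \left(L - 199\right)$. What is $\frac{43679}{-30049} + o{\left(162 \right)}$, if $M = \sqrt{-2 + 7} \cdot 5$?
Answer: $- \frac{90144211}{60098} - \frac{185 \sqrt{5}}{4} \approx -1603.4$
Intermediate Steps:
$M = 5 \sqrt{5}$ ($M = \sqrt{5} \cdot 5 = 5 \sqrt{5} \approx 11.18$)
$o{\left(L \right)} = \frac{\left(-199 + L\right) \left(L + 5 \sqrt{5}\right)}{4}$ ($o{\left(L \right)} = \frac{\left(L + 5 \sqrt{5}\right) \left(L - 199\right)}{4} = \frac{\left(L + 5 \sqrt{5}\right) \left(-199 + L\right)}{4} = \frac{\left(-199 + L\right) \left(L + 5 \sqrt{5}\right)}{4}$)
$\frac{43679}{-30049} + o{\left(162 \right)} = \frac{43679}{-30049} + \left(- \frac{995 \sqrt{5}}{4} - \frac{16119}{2} + \frac{162^{2}}{4} + \frac{5}{4} \cdot 162 \sqrt{5}\right) = 43679 \left(- \frac{1}{30049}\right) + \left(- \frac{995 \sqrt{5}}{4} - \frac{16119}{2} + \frac{1}{4} \cdot 26244 + \frac{405 \sqrt{5}}{2}\right) = - \frac{43679}{30049} + \left(- \frac{995 \sqrt{5}}{4} - \frac{16119}{2} + 6561 + \frac{405 \sqrt{5}}{2}\right) = - \frac{43679}{30049} - \left(\frac{2997}{2} + \frac{185 \sqrt{5}}{4}\right) = - \frac{90144211}{60098} - \frac{185 \sqrt{5}}{4}$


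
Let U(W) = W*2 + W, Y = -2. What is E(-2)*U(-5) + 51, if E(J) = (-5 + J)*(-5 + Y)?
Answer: -684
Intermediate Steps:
U(W) = 3*W (U(W) = 2*W + W = 3*W)
E(J) = 35 - 7*J (E(J) = (-5 + J)*(-5 - 2) = (-5 + J)*(-7) = 35 - 7*J)
E(-2)*U(-5) + 51 = (35 - 7*(-2))*(3*(-5)) + 51 = (35 + 14)*(-15) + 51 = 49*(-15) + 51 = -735 + 51 = -684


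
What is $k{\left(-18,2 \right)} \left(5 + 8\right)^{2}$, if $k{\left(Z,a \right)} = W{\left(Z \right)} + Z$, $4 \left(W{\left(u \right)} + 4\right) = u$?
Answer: $- \frac{8957}{2} \approx -4478.5$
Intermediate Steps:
$W{\left(u \right)} = -4 + \frac{u}{4}$
$k{\left(Z,a \right)} = -4 + \frac{5 Z}{4}$ ($k{\left(Z,a \right)} = \left(-4 + \frac{Z}{4}\right) + Z = -4 + \frac{5 Z}{4}$)
$k{\left(-18,2 \right)} \left(5 + 8\right)^{2} = \left(-4 + \frac{5}{4} \left(-18\right)\right) \left(5 + 8\right)^{2} = \left(-4 - \frac{45}{2}\right) 13^{2} = \left(- \frac{53}{2}\right) 169 = - \frac{8957}{2}$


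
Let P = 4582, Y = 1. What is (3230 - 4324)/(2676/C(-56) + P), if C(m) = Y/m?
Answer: 547/72637 ≈ 0.0075306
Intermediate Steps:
C(m) = 1/m
(3230 - 4324)/(2676/C(-56) + P) = (3230 - 4324)/(2676/(1/(-56)) + 4582) = -1094/(2676/(-1/56) + 4582) = -1094/(2676*(-56) + 4582) = -1094/(-149856 + 4582) = -1094/(-145274) = -1094*(-1/145274) = 547/72637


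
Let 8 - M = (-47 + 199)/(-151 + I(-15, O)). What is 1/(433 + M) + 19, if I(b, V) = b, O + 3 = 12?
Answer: 696984/36679 ≈ 19.002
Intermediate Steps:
O = 9 (O = -3 + 12 = 9)
M = 740/83 (M = 8 - (-47 + 199)/(-151 - 15) = 8 - 152/(-166) = 8 - 152*(-1)/166 = 8 - 1*(-76/83) = 8 + 76/83 = 740/83 ≈ 8.9157)
1/(433 + M) + 19 = 1/(433 + 740/83) + 19 = 1/(36679/83) + 19 = 83/36679 + 19 = 696984/36679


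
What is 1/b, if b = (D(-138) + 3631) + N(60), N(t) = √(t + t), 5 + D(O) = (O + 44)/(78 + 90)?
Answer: 25581108/92741937649 - 14112*√30/92741937649 ≈ 0.00027500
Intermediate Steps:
D(O) = -199/42 + O/168 (D(O) = -5 + (O + 44)/(78 + 90) = -5 + (44 + O)/168 = -5 + (44 + O)*(1/168) = -5 + (11/42 + O/168) = -199/42 + O/168)
N(t) = √2*√t (N(t) = √(2*t) = √2*√t)
b = 304537/84 + 2*√30 (b = ((-199/42 + (1/168)*(-138)) + 3631) + √2*√60 = ((-199/42 - 23/28) + 3631) + √2*(2*√15) = (-467/84 + 3631) + 2*√30 = 304537/84 + 2*√30 ≈ 3636.4)
1/b = 1/(304537/84 + 2*√30)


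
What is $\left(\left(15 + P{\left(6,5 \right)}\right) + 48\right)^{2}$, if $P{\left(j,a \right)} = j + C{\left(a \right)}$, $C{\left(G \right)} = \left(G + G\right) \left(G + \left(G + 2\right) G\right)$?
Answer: $219961$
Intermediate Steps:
$C{\left(G \right)} = 2 G \left(G + G \left(2 + G\right)\right)$ ($C{\left(G \right)} = 2 G \left(G + \left(2 + G\right) G\right) = 2 G \left(G + G \left(2 + G\right)\right)$)
$P{\left(j,a \right)} = j + 2 a^{2} \left(3 + a\right)$
$\left(\left(15 + P{\left(6,5 \right)}\right) + 48\right)^{2} = \left(\left(15 + \left(6 + 2 \cdot 5^{2} \left(3 + 5\right)\right)\right) + 48\right)^{2} = \left(\left(15 + \left(6 + 2 \cdot 25 \cdot 8\right)\right) + 48\right)^{2} = \left(\left(15 + \left(6 + 400\right)\right) + 48\right)^{2} = \left(\left(15 + 406\right) + 48\right)^{2} = \left(421 + 48\right)^{2} = 469^{2} = 219961$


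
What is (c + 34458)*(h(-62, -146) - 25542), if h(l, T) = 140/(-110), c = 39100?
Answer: -20668032608/11 ≈ -1.8789e+9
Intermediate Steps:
h(l, T) = -14/11 (h(l, T) = 140*(-1/110) = -14/11)
(c + 34458)*(h(-62, -146) - 25542) = (39100 + 34458)*(-14/11 - 25542) = 73558*(-280976/11) = -20668032608/11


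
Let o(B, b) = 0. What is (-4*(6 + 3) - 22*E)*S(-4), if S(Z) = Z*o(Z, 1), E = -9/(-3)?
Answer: 0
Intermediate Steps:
E = 3 (E = -9*(-1/3) = 3)
S(Z) = 0 (S(Z) = Z*0 = 0)
(-4*(6 + 3) - 22*E)*S(-4) = (-4*(6 + 3) - 22*3)*0 = (-4*9 - 66)*0 = (-36 - 66)*0 = -102*0 = 0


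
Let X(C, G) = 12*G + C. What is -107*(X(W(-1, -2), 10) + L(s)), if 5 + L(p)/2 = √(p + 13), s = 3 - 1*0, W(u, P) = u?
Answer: -12519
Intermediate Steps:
s = 3 (s = 3 + 0 = 3)
X(C, G) = C + 12*G
L(p) = -10 + 2*√(13 + p) (L(p) = -10 + 2*√(p + 13) = -10 + 2*√(13 + p))
-107*(X(W(-1, -2), 10) + L(s)) = -107*((-1 + 12*10) + (-10 + 2*√(13 + 3))) = -107*((-1 + 120) + (-10 + 2*√16)) = -107*(119 + (-10 + 2*4)) = -107*(119 + (-10 + 8)) = -107*(119 - 2) = -107*117 = -12519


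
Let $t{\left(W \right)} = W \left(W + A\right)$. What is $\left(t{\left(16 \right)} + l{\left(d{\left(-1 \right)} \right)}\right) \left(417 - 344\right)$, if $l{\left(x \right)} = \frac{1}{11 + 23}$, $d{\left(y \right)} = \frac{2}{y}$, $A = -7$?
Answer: $\frac{357481}{34} \approx 10514.0$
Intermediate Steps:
$t{\left(W \right)} = W \left(-7 + W\right)$ ($t{\left(W \right)} = W \left(W - 7\right) = W \left(-7 + W\right)$)
$l{\left(x \right)} = \frac{1}{34}$
$\left(t{\left(16 \right)} + l{\left(d{\left(-1 \right)} \right)}\right) \left(417 - 344\right) = \left(16 \left(-7 + 16\right) + \frac{1}{34}\right) \left(417 - 344\right) = \left(16 \cdot 9 + \frac{1}{34}\right) 73 = \left(144 + \frac{1}{34}\right) 73 = \frac{4897}{34} \cdot 73 = \frac{357481}{34}$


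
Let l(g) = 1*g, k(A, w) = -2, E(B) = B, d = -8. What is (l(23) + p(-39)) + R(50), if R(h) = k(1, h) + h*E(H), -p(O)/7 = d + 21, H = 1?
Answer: -20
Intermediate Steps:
l(g) = g
p(O) = -91 (p(O) = -7*(-8 + 21) = -7*13 = -91)
R(h) = -2 + h (R(h) = -2 + h*1 = -2 + h)
(l(23) + p(-39)) + R(50) = (23 - 91) + (-2 + 50) = -68 + 48 = -20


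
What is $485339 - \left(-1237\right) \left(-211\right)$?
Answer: $224332$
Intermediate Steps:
$485339 - \left(-1237\right) \left(-211\right) = 485339 - 261007 = 224332$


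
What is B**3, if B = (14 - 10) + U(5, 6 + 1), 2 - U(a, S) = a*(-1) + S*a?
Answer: -13824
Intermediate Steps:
U(a, S) = 2 + a - S*a (U(a, S) = 2 - (a*(-1) + S*a) = 2 - (-a + S*a) = 2 + (a - S*a) = 2 + a - S*a)
B = -24 (B = (14 - 10) + (2 + 5 - 1*(6 + 1)*5) = 4 + (2 + 5 - 1*7*5) = 4 + (2 + 5 - 35) = 4 - 28 = -24)
B**3 = (-24)**3 = -13824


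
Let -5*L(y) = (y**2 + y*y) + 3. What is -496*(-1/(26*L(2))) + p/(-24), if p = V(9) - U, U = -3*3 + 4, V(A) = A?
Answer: -15881/1716 ≈ -9.2547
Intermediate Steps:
L(y) = -3/5 - 2*y**2/5 (L(y) = -((y**2 + y*y) + 3)/5 = -((y**2 + y**2) + 3)/5 = -(2*y**2 + 3)/5 = -(3 + 2*y**2)/5 = -3/5 - 2*y**2/5)
U = -5 (U = -9 + 4 = -5)
p = 14 (p = 9 - 1*(-5) = 9 + 5 = 14)
-496*(-1/(26*L(2))) + p/(-24) = -496*(-1/(26*(-3/5 - 2/5*2**2))) + 14/(-24) = -496*(-1/(26*(-3/5 - 2/5*4))) + 14*(-1/24) = -496*(-1/(26*(-3/5 - 8/5))) - 7/12 = -496/((-26*(-11/5))) - 7/12 = -496/286/5 - 7/12 = -496*5/286 - 7/12 = -1240/143 - 7/12 = -15881/1716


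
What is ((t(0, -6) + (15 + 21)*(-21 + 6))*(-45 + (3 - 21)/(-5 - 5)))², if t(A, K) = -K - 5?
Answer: 13554547776/25 ≈ 5.4218e+8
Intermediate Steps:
t(A, K) = -5 - K
((t(0, -6) + (15 + 21)*(-21 + 6))*(-45 + (3 - 21)/(-5 - 5)))² = (((-5 - 1*(-6)) + (15 + 21)*(-21 + 6))*(-45 + (3 - 21)/(-5 - 5)))² = (((-5 + 6) + 36*(-15))*(-45 - 18/(-10)))² = ((1 - 540)*(-45 - 18*(-⅒)))² = (-539*(-45 + 9/5))² = (-539*(-216/5))² = (116424/5)² = 13554547776/25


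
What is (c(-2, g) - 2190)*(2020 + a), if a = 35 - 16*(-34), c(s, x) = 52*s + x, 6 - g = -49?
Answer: -5819161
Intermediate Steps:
g = 55 (g = 6 - 1*(-49) = 6 + 49 = 55)
c(s, x) = x + 52*s
a = 579 (a = 35 + 544 = 579)
(c(-2, g) - 2190)*(2020 + a) = ((55 + 52*(-2)) - 2190)*(2020 + 579) = ((55 - 104) - 2190)*2599 = (-49 - 2190)*2599 = -2239*2599 = -5819161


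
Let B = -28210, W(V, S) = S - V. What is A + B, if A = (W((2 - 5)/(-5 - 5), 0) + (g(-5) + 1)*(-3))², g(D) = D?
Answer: -2807311/100 ≈ -28073.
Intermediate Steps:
A = 13689/100 (A = ((0 - (2 - 5)/(-5 - 5)) + (-5 + 1)*(-3))² = ((0 - (-3)/(-10)) - 4*(-3))² = ((0 - (-3)*(-1)/10) + 12)² = ((0 - 1*3/10) + 12)² = ((0 - 3/10) + 12)² = (-3/10 + 12)² = (117/10)² = 13689/100 ≈ 136.89)
A + B = 13689/100 - 28210 = -2807311/100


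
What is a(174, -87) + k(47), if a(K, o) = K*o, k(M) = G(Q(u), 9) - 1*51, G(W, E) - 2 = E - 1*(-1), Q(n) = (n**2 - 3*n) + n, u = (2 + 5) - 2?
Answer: -15177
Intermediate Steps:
u = 5 (u = 7 - 2 = 5)
Q(n) = n**2 - 2*n
G(W, E) = 3 + E (G(W, E) = 2 + (E - 1*(-1)) = 2 + (E + 1) = 2 + (1 + E) = 3 + E)
k(M) = -39 (k(M) = (3 + 9) - 1*51 = 12 - 51 = -39)
a(174, -87) + k(47) = 174*(-87) - 39 = -15138 - 39 = -15177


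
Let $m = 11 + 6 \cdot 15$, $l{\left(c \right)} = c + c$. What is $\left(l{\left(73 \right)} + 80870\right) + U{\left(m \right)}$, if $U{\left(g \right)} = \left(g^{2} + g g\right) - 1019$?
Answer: $100399$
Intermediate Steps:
$l{\left(c \right)} = 2 c$
$m = 101$ ($m = 11 + 90 = 101$)
$U{\left(g \right)} = -1019 + 2 g^{2}$ ($U{\left(g \right)} = \left(g^{2} + g^{2}\right) - 1019 = 2 g^{2} - 1019 = -1019 + 2 g^{2}$)
$\left(l{\left(73 \right)} + 80870\right) + U{\left(m \right)} = \left(2 \cdot 73 + 80870\right) - \left(1019 - 2 \cdot 101^{2}\right) = \left(146 + 80870\right) + \left(-1019 + 2 \cdot 10201\right) = 81016 + \left(-1019 + 20402\right) = 81016 + 19383 = 100399$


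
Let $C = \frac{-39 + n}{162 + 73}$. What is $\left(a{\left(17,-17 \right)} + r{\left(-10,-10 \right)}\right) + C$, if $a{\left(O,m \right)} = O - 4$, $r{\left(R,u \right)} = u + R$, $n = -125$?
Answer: $- \frac{1809}{235} \approx -7.6979$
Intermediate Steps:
$r{\left(R,u \right)} = R + u$
$C = - \frac{164}{235}$ ($C = \frac{-39 - 125}{162 + 73} = - \frac{164}{235} \approx -0.69787$)
$a{\left(O,m \right)} = -4 + O$
$\left(a{\left(17,-17 \right)} + r{\left(-10,-10 \right)}\right) + C = \left(\left(-4 + 17\right) - 20\right) - \frac{164}{235} = \left(13 - 20\right) - \frac{164}{235} = -7 - \frac{164}{235} = - \frac{1809}{235}$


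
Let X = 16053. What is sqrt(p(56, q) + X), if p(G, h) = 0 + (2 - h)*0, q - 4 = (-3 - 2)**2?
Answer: sqrt(16053) ≈ 126.70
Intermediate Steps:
q = 29 (q = 4 + (-3 - 2)**2 = 4 + (-5)**2 = 4 + 25 = 29)
p(G, h) = 0 (p(G, h) = 0 + 0 = 0)
sqrt(p(56, q) + X) = sqrt(0 + 16053) = sqrt(16053)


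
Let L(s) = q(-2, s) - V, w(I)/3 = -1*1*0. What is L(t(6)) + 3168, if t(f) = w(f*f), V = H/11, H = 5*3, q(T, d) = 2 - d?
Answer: 34855/11 ≈ 3168.6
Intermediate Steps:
H = 15
w(I) = 0 (w(I) = 3*(-1*1*0) = 3*(-1*0) = 3*0 = 0)
V = 15/11 ≈ 1.3636
t(f) = 0
L(s) = 7/11 - s (L(s) = (2 - s) - 1*15/11 = (2 - s) - 15/11 = 7/11 - s)
L(t(6)) + 3168 = (7/11 - 1*0) + 3168 = (7/11 + 0) + 3168 = 7/11 + 3168 = 34855/11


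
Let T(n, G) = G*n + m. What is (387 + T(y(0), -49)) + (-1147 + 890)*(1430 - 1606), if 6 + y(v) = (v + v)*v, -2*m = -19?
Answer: 91845/2 ≈ 45923.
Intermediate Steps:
m = 19/2 (m = -1/2*(-19) = 19/2 ≈ 9.5000)
y(v) = -6 + 2*v**2 (y(v) = -6 + (v + v)*v = -6 + (2*v)*v = -6 + 2*v**2)
T(n, G) = 19/2 + G*n (T(n, G) = G*n + 19/2 = 19/2 + G*n)
(387 + T(y(0), -49)) + (-1147 + 890)*(1430 - 1606) = (387 + (19/2 - 49*(-6 + 2*0**2))) + (-1147 + 890)*(1430 - 1606) = (387 + (19/2 - 49*(-6 + 2*0))) - 257*(-176) = (387 + (19/2 - 49*(-6 + 0))) + 45232 = (387 + (19/2 - 49*(-6))) + 45232 = (387 + (19/2 + 294)) + 45232 = (387 + 607/2) + 45232 = 1381/2 + 45232 = 91845/2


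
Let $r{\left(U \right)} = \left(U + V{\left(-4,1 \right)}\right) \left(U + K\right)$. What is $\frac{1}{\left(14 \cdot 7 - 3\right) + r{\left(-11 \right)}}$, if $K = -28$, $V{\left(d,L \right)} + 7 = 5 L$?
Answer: $\frac{1}{602} \approx 0.0016611$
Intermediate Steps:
$V{\left(d,L \right)} = -7 + 5 L$
$r{\left(U \right)} = \left(-28 + U\right) \left(-2 + U\right)$ ($r{\left(U \right)} = \left(U + \left(-7 + 5 \cdot 1\right)\right) \left(U - 28\right) = \left(U + \left(-7 + 5\right)\right) \left(-28 + U\right) = \left(U - 2\right) \left(-28 + U\right) = \left(-2 + U\right) \left(-28 + U\right) = \left(-28 + U\right) \left(-2 + U\right)$)
$\frac{1}{\left(14 \cdot 7 - 3\right) + r{\left(-11 \right)}} = \frac{1}{\left(14 \cdot 7 - 3\right) + \left(56 + \left(-11\right)^{2} - -330\right)} = \frac{1}{\left(98 - 3\right) + \left(56 + 121 + 330\right)} = \frac{1}{95 + 507} = \frac{1}{602}$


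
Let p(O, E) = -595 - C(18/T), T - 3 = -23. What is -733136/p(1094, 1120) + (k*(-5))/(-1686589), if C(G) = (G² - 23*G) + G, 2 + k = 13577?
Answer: 123654089763275/103828105429 ≈ 1190.9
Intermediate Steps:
k = 13575 (k = -2 + 13577 = 13575)
T = -20 (T = 3 - 23 = -20)
C(G) = G² - 22*G
p(O, E) = -61561/100 (p(O, E) = -595 - 18/(-20)*(-22 + 18/(-20)) = -595 - 18*(-1/20)*(-22 + 18*(-1/20)) = -595 - (-9)*(-22 - 9/10)/10 = -595 - (-9)*(-229)/(10*10) = -595 - 1*2061/100 = -595 - 2061/100 = -61561/100)
-733136/p(1094, 1120) + (k*(-5))/(-1686589) = -733136/(-61561/100) + (13575*(-5))/(-1686589) = -733136*(-100/61561) - 67875*(-1/1686589) = 73313600/61561 + 67875/1686589 = 123654089763275/103828105429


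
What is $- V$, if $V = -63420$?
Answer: $63420$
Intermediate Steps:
$- V = \left(-1\right) \left(-63420\right) = 63420$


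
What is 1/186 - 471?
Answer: -87605/186 ≈ -470.99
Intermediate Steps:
1/186 - 471 = -87605/186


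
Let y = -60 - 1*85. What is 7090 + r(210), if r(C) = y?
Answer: 6945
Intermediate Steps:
y = -145 (y = -60 - 85 = -145)
r(C) = -145
7090 + r(210) = 7090 - 145 = 6945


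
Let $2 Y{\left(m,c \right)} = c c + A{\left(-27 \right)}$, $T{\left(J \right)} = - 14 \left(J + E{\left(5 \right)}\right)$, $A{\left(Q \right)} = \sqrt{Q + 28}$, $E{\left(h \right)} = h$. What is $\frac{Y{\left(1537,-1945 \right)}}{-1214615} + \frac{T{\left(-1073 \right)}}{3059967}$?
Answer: $- \frac{1923268812197}{1238893939235} \approx -1.5524$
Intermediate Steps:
$A{\left(Q \right)} = \sqrt{28 + Q}$
$T{\left(J \right)} = -70 - 14 J$ ($T{\left(J \right)} = - 14 \left(J + 5\right) = - 14 \left(5 + J\right) = -70 - 14 J$)
$Y{\left(m,c \right)} = \frac{1}{2} + \frac{c^{2}}{2}$ ($Y{\left(m,c \right)} = \frac{c c + \sqrt{28 - 27}}{2} = \frac{c^{2} + \sqrt{1}}{2} = \frac{c^{2} + 1}{2} = \frac{1 + c^{2}}{2} = \frac{1}{2} + \frac{c^{2}}{2}$)
$\frac{Y{\left(1537,-1945 \right)}}{-1214615} + \frac{T{\left(-1073 \right)}}{3059967} = \frac{\frac{1}{2} + \frac{\left(-1945\right)^{2}}{2}}{-1214615} + \frac{-70 - -15022}{3059967} = \left(\frac{1}{2} + \frac{1}{2} \cdot 3783025\right) \left(- \frac{1}{1214615}\right) + \left(-70 + 15022\right) \frac{1}{3059967} = \left(\frac{1}{2} + \frac{3783025}{2}\right) \left(- \frac{1}{1214615}\right) + 14952 \cdot \frac{1}{3059967} = 1891513 \left(- \frac{1}{1214615}\right) + \frac{4984}{1019989} = - \frac{1891513}{1214615} + \frac{4984}{1019989} = - \frac{1923268812197}{1238893939235}$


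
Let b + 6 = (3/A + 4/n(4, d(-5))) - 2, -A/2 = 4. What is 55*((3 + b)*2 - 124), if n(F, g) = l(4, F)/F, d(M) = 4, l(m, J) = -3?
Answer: -95975/12 ≈ -7997.9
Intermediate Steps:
n(F, g) = -3/F
A = -8 (A = -2*4 = -8)
b = -329/24 (b = -6 + ((3/(-8) + 4/((-3/4))) - 2) = -6 + ((3*(-⅛) + 4/((-3*¼))) - 2) = -6 + ((-3/8 + 4/(-¾)) - 2) = -6 + ((-3/8 + 4*(-4/3)) - 2) = -6 + ((-3/8 - 16/3) - 2) = -6 + (-137/24 - 2) = -6 - 185/24 = -329/24 ≈ -13.708)
55*((3 + b)*2 - 124) = 55*((3 - 329/24)*2 - 124) = 55*(-257/24*2 - 124) = 55*(-257/12 - 124) = 55*(-1745/12) = -95975/12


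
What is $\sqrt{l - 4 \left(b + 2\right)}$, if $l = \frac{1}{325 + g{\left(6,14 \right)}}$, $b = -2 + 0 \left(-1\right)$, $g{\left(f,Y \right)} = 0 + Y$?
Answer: $\frac{\sqrt{339}}{339} \approx 0.054313$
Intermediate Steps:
$g{\left(f,Y \right)} = Y$
$b = -2$ ($b = -2 + 0 = -2$)
$l = \frac{1}{339}$ ($l = \frac{1}{325 + 14} = \frac{1}{339} \approx 0.0029499$)
$\sqrt{l - 4 \left(b + 2\right)} = \sqrt{\frac{1}{339} - 4 \left(-2 + 2\right)} = \sqrt{\frac{1}{339} - 0} = \sqrt{\frac{1}{339} + 0} = \sqrt{\frac{1}{339}} = \frac{\sqrt{339}}{339}$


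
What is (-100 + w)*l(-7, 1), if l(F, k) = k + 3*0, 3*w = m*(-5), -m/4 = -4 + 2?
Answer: -340/3 ≈ -113.33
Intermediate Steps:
m = 8 (m = -4*(-4 + 2) = -4*(-2) = 8)
w = -40/3 (w = (8*(-5))/3 = (⅓)*(-40) = -40/3 ≈ -13.333)
l(F, k) = k (l(F, k) = k + 0 = k)
(-100 + w)*l(-7, 1) = (-100 - 40/3)*1 = -340/3*1 = -340/3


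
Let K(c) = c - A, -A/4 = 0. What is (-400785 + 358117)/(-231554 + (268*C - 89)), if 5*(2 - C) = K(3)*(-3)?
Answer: 213340/1153123 ≈ 0.18501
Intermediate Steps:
A = 0 (A = -4*0 = 0)
K(c) = c (K(c) = c - 1*0 = c + 0 = c)
C = 19/5 (C = 2 - 3*(-3)/5 = 2 - 1/5*(-9) = 2 + 9/5 = 19/5 ≈ 3.8000)
(-400785 + 358117)/(-231554 + (268*C - 89)) = (-400785 + 358117)/(-231554 + (268*(19/5) - 89)) = -42668/(-231554 + (5092/5 - 89)) = -42668/(-231554 + 4647/5) = -42668/(-1153123/5) = -42668*(-5/1153123) = 213340/1153123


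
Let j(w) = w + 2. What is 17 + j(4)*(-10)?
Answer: -43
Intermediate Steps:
j(w) = 2 + w
17 + j(4)*(-10) = 17 + (2 + 4)*(-10) = 17 + 6*(-10) = 17 - 60 = -43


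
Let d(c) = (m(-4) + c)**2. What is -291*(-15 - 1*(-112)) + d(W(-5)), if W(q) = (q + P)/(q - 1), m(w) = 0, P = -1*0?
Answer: -1016147/36 ≈ -28226.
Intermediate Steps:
P = 0
W(q) = q/(-1 + q) (W(q) = (q + 0)/(q - 1) = q/(-1 + q))
d(c) = c**2 (d(c) = (0 + c)**2 = c**2)
-291*(-15 - 1*(-112)) + d(W(-5)) = -291*(-15 - 1*(-112)) + (-5/(-1 - 5))**2 = -291*(-15 + 112) + (-5/(-6))**2 = -291*97 + (-5*(-1/6))**2 = -28227 + (5/6)**2 = -28227 + 25/36 = -1016147/36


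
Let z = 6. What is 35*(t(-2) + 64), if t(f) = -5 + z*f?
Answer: 1645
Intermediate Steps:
t(f) = -5 + 6*f
35*(t(-2) + 64) = 35*((-5 + 6*(-2)) + 64) = 35*((-5 - 12) + 64) = 35*(-17 + 64) = 35*47 = 1645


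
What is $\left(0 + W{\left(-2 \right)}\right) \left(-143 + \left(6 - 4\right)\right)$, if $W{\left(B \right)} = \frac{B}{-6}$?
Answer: $-47$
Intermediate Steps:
$W{\left(B \right)} = - \frac{B}{6}$ ($W{\left(B \right)} = B \left(- \frac{1}{6}\right) = - \frac{B}{6}$)
$\left(0 + W{\left(-2 \right)}\right) \left(-143 + \left(6 - 4\right)\right) = \left(0 - - \frac{1}{3}\right) \left(-143 + \left(6 - 4\right)\right) = \left(0 + \frac{1}{3}\right) \left(-143 + \left(6 - 4\right)\right) = \frac{-143 + 2}{3} = \frac{1}{3} \left(-141\right) = -47$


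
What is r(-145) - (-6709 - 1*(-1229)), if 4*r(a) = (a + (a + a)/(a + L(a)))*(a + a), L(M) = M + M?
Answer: 95665/6 ≈ 15944.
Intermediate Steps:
L(M) = 2*M
r(a) = a*(2/3 + a)/2 (r(a) = ((a + (a + a)/(a + 2*a))*(a + a))/4 = ((a + (2*a)/((3*a)))*(2*a))/4 = ((a + (2*a)*(1/(3*a)))*(2*a))/4 = ((a + 2/3)*(2*a))/4 = ((2/3 + a)*(2*a))/4 = (2*a*(2/3 + a))/4 = a*(2/3 + a)/2)
r(-145) - (-6709 - 1*(-1229)) = (1/6)*(-145)*(2 + 3*(-145)) - (-6709 - 1*(-1229)) = (1/6)*(-145)*(2 - 435) - (-6709 + 1229) = (1/6)*(-145)*(-433) - 1*(-5480) = 62785/6 + 5480 = 95665/6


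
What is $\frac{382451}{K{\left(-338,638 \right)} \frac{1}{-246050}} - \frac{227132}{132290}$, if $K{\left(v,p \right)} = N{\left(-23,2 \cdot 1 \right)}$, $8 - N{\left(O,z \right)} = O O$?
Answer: $\frac{6224381265071864}{34461545} \approx 1.8062 \cdot 10^{8}$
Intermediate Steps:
$N{\left(O,z \right)} = 8 - O^{2}$ ($N{\left(O,z \right)} = 8 - O O = 8 - O^{2}$)
$K{\left(v,p \right)} = -521$ ($K{\left(v,p \right)} = 8 - \left(-23\right)^{2} = 8 - 529 = -521$)
$\frac{382451}{K{\left(-338,638 \right)} \frac{1}{-246050}} - \frac{227132}{132290} = \frac{382451}{\left(-521\right) \frac{1}{-246050}} - \frac{227132}{132290} = \frac{382451}{\left(-521\right) \left(- \frac{1}{246050}\right)} - \frac{113566}{66145} = \frac{382451}{\frac{521}{246050}} - \frac{113566}{66145} = 382451 \cdot \frac{246050}{521} - \frac{113566}{66145} = \frac{94102068550}{521} - \frac{113566}{66145} = \frac{6224381265071864}{34461545}$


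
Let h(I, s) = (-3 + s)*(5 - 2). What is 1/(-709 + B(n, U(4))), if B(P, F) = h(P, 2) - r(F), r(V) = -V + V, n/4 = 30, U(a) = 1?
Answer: -1/712 ≈ -0.0014045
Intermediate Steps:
n = 120 (n = 4*30 = 120)
h(I, s) = -9 + 3*s (h(I, s) = (-3 + s)*3 = -9 + 3*s)
r(V) = 0
B(P, F) = -3 (B(P, F) = (-9 + 3*2) - 1*0 = (-9 + 6) + 0 = -3 + 0 = -3)
1/(-709 + B(n, U(4))) = 1/(-709 - 3) = 1/(-712) = -1/712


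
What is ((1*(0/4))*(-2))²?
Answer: 0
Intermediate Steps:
((1*(0/4))*(-2))² = ((1*(0*(¼)))*(-2))² = ((1*0)*(-2))² = (0*(-2))² = 0² = 0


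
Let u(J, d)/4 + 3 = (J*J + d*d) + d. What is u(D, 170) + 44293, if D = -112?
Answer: 210737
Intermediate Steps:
u(J, d) = -12 + 4*d + 4*J**2 + 4*d**2 (u(J, d) = -12 + 4*((J*J + d*d) + d) = -12 + 4*((J**2 + d**2) + d) = -12 + 4*(d + J**2 + d**2) = -12 + (4*d + 4*J**2 + 4*d**2) = -12 + 4*d + 4*J**2 + 4*d**2)
u(D, 170) + 44293 = (-12 + 4*170 + 4*(-112)**2 + 4*170**2) + 44293 = (-12 + 680 + 4*12544 + 4*28900) + 44293 = (-12 + 680 + 50176 + 115600) + 44293 = 166444 + 44293 = 210737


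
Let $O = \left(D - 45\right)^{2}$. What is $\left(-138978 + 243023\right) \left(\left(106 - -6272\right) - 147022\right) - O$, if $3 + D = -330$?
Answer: $-14633447864$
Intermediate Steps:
$D = -333$ ($D = -3 - 330 = -333$)
$O = 142884$ ($O = \left(-333 - 45\right)^{2} = \left(-378\right)^{2} = 142884$)
$\left(-138978 + 243023\right) \left(\left(106 - -6272\right) - 147022\right) - O = \left(-138978 + 243023\right) \left(\left(106 - -6272\right) - 147022\right) - 142884 = 104045 \left(\left(106 + 6272\right) - 147022\right) - 142884 = 104045 \left(6378 - 147022\right) - 142884 = 104045 \left(-140644\right) - 142884 = -14633304980 - 142884 = -14633447864$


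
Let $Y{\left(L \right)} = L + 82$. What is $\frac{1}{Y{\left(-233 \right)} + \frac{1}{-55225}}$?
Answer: $- \frac{55225}{8338976} \approx -0.0066225$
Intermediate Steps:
$Y{\left(L \right)} = 82 + L$
$\frac{1}{Y{\left(-233 \right)} + \frac{1}{-55225}} = \frac{1}{\left(82 - 233\right) + \frac{1}{-55225}} = \frac{1}{-151 - \frac{1}{55225}} = \frac{1}{- \frac{8338976}{55225}} = - \frac{55225}{8338976}$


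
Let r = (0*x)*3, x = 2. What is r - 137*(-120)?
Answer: 16440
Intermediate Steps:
r = 0 (r = (0*2)*3 = 0*3 = 0)
r - 137*(-120) = 0 - 137*(-120) = 0 + 16440 = 16440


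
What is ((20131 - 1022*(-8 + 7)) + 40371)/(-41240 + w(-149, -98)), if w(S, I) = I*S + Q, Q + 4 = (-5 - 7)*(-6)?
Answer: -30762/13285 ≈ -2.3155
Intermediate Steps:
Q = 68 (Q = -4 + (-5 - 7)*(-6) = -4 - 12*(-6) = -4 + 72 = 68)
w(S, I) = 68 + I*S (w(S, I) = I*S + 68 = 68 + I*S)
((20131 - 1022*(-8 + 7)) + 40371)/(-41240 + w(-149, -98)) = ((20131 - 1022*(-8 + 7)) + 40371)/(-41240 + (68 - 98*(-149))) = ((20131 - 1022*(-1)) + 40371)/(-41240 + (68 + 14602)) = ((20131 - 1*(-1022)) + 40371)/(-41240 + 14670) = ((20131 + 1022) + 40371)/(-26570) = (21153 + 40371)*(-1/26570) = 61524*(-1/26570) = -30762/13285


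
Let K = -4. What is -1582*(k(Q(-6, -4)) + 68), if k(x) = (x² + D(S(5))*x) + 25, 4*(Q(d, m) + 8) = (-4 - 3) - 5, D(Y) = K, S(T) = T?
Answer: -408156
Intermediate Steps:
D(Y) = -4
Q(d, m) = -11 (Q(d, m) = -8 + ((-4 - 3) - 5)/4 = -8 + (-7 - 5)/4 = -8 + (¼)*(-12) = -8 - 3 = -11)
k(x) = 25 + x² - 4*x (k(x) = (x² - 4*x) + 25 = 25 + x² - 4*x)
-1582*(k(Q(-6, -4)) + 68) = -1582*((25 + (-11)² - 4*(-11)) + 68) = -1582*((25 + 121 + 44) + 68) = -1582*(190 + 68) = -1582*258 = -408156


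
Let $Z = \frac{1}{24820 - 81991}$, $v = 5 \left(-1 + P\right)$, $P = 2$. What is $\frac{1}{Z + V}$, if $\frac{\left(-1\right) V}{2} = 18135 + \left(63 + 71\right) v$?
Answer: $- \frac{57171}{2150201311} \approx -2.6589 \cdot 10^{-5}$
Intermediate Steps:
$v = 5$ ($v = 5 \left(-1 + 2\right) = 5 \cdot 1 = 5$)
$Z = - \frac{1}{57171}$ ($Z = \frac{1}{-57171} = - \frac{1}{57171} \approx -1.7491 \cdot 10^{-5}$)
$V = -37610$ ($V = - 2 \left(18135 + \left(63 + 71\right) 5\right) = - 2 \left(18135 + 134 \cdot 5\right) = - 2 \left(18135 + 670\right) = \left(-2\right) 18805 = -37610$)
$\frac{1}{Z + V} = \frac{1}{- \frac{1}{57171} - 37610} = \frac{1}{- \frac{2150201311}{57171}} = - \frac{57171}{2150201311}$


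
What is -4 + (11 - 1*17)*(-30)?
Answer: 176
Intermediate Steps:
-4 + (11 - 1*17)*(-30) = -4 + (11 - 17)*(-30) = -4 - 6*(-30) = -4 + 180 = 176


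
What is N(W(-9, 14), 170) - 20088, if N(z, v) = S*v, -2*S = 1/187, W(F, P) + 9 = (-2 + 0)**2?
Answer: -220973/11 ≈ -20088.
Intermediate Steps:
W(F, P) = -5 (W(F, P) = -9 + (-2 + 0)**2 = -9 + (-2)**2 = -9 + 4 = -5)
S = -1/374 (S = -1/2/187 = -1/2*1/187 = -1/374 ≈ -0.0026738)
N(z, v) = -v/374
N(W(-9, 14), 170) - 20088 = -1/374*170 - 20088 = -5/11 - 20088 = -220973/11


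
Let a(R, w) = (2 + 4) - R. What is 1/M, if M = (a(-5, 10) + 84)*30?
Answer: 1/2850 ≈ 0.00035088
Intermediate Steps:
a(R, w) = 6 - R
M = 2850 (M = ((6 - 1*(-5)) + 84)*30 = ((6 + 5) + 84)*30 = (11 + 84)*30 = 95*30 = 2850)
1/M = 1/2850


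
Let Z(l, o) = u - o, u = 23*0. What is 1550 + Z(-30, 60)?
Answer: 1490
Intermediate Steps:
u = 0
Z(l, o) = -o (Z(l, o) = 0 - o = -o)
1550 + Z(-30, 60) = 1550 - 1*60 = 1550 - 60 = 1490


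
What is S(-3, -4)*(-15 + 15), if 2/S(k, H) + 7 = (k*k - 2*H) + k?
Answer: 0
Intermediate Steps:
S(k, H) = 2/(-7 + k + k**2 - 2*H) (S(k, H) = 2/(-7 + ((k*k - 2*H) + k)) = 2/(-7 + ((k**2 - 2*H) + k)) = 2/(-7 + (k + k**2 - 2*H)) = 2/(-7 + k + k**2 - 2*H))
S(-3, -4)*(-15 + 15) = (2/(-7 - 3 + (-3)**2 - 2*(-4)))*(-15 + 15) = (2/(-7 - 3 + 9 + 8))*0 = (2/7)*0 = 0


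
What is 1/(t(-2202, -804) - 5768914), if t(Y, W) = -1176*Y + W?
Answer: -1/3180166 ≈ -3.1445e-7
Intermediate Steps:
t(Y, W) = W - 1176*Y
1/(t(-2202, -804) - 5768914) = 1/((-804 - 1176*(-2202)) - 5768914) = 1/((-804 + 2589552) - 5768914) = 1/(2588748 - 5768914) = 1/(-3180166) = -1/3180166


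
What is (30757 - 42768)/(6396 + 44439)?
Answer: -12011/50835 ≈ -0.23627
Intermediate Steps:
(30757 - 42768)/(6396 + 44439) = -12011/50835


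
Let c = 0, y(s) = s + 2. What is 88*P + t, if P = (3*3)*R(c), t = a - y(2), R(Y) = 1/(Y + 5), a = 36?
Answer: 952/5 ≈ 190.40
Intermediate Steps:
y(s) = 2 + s
R(Y) = 1/(5 + Y)
t = 32 (t = 36 - (2 + 2) = 36 - 1*4 = 36 - 4 = 32)
P = 9/5 (P = (3*3)/(5 + 0) = 9/5 ≈ 1.8000)
88*P + t = 88*(9/5) + 32 = 792/5 + 32 = 952/5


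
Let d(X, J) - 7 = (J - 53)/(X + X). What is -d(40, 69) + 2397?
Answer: 11949/5 ≈ 2389.8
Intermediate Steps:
d(X, J) = 7 + (-53 + J)/(2*X) (d(X, J) = 7 + (J - 53)/(X + X) = 7 + (-53 + J)/((2*X)) = 7 + (-53 + J)*(1/(2*X)) = 7 + (-53 + J)/(2*X))
-d(40, 69) + 2397 = -(-53 + 69 + 14*40)/(2*40) + 2397 = -(-53 + 69 + 560)/(2*40) + 2397 = -576/(2*40) + 2397 = -1*36/5 + 2397 = -36/5 + 2397 = 11949/5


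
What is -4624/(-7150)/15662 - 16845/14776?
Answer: -471572591069/413666310200 ≈ -1.1400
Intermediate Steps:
-4624/(-7150)/15662 - 16845/14776 = -4624*(-1/7150)*(1/15662) - 16845*1/14776 = (2312/3575)*(1/15662) - 16845/14776 = 1156/27995825 - 16845/14776 = -471572591069/413666310200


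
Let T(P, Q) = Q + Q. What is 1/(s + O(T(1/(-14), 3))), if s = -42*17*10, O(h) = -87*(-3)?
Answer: -1/6879 ≈ -0.00014537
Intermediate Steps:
T(P, Q) = 2*Q
O(h) = 261
s = -7140 (s = -714*10 = -7140)
1/(s + O(T(1/(-14), 3))) = 1/(-7140 + 261) = 1/(-6879) = -1/6879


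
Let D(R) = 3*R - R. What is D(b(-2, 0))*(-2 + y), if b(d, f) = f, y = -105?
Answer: 0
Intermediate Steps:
D(R) = 2*R
D(b(-2, 0))*(-2 + y) = (2*0)*(-2 - 105) = 0*(-107) = 0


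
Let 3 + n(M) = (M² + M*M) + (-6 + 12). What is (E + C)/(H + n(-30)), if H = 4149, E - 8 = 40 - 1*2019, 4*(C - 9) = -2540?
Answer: -2597/5952 ≈ -0.43632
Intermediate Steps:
C = -626 (C = 9 + (¼)*(-2540) = 9 - 635 = -626)
E = -1971 (E = 8 + (40 - 1*2019) = 8 + (40 - 2019) = 8 - 1979 = -1971)
n(M) = 3 + 2*M² (n(M) = -3 + ((M² + M*M) + (-6 + 12)) = -3 + ((M² + M²) + 6) = -3 + (2*M² + 6) = -3 + (6 + 2*M²) = 3 + 2*M²)
(E + C)/(H + n(-30)) = (-1971 - 626)/(4149 + (3 + 2*(-30)²)) = -2597/(4149 + (3 + 2*900)) = -2597/(4149 + (3 + 1800)) = -2597/(4149 + 1803) = -2597/5952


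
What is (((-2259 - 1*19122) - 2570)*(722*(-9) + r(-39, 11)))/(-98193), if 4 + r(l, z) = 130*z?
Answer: -121479472/98193 ≈ -1237.2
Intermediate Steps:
r(l, z) = -4 + 130*z
(((-2259 - 1*19122) - 2570)*(722*(-9) + r(-39, 11)))/(-98193) = (((-2259 - 1*19122) - 2570)*(722*(-9) + (-4 + 130*11)))/(-98193) = (((-2259 - 19122) - 2570)*(-6498 + (-4 + 1430)))*(-1/98193) = ((-21381 - 2570)*(-6498 + 1426))*(-1/98193) = -23951*(-5072)*(-1/98193) = 121479472*(-1/98193) = -121479472/98193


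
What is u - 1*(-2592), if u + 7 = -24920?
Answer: -22335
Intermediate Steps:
u = -24927 (u = -7 - 24920 = -24927)
u - 1*(-2592) = -24927 - 1*(-2592) = -24927 + 2592 = -22335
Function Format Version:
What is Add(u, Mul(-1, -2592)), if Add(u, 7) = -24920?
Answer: -22335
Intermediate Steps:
u = -24927 (u = Add(-7, -24920) = -24927)
Add(u, Mul(-1, -2592)) = Add(-24927, Mul(-1, -2592)) = Add(-24927, 2592) = -22335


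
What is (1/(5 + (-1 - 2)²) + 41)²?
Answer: 330625/196 ≈ 1686.9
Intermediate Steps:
(1/(5 + (-1 - 2)²) + 41)² = (1/(5 + (-3)²) + 41)² = (1/(5 + 9) + 41)² = (1/14 + 41)² = (575/14)² = 330625/196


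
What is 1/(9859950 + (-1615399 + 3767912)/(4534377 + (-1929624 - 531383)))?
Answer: 2073370/20443326684013 ≈ 1.0142e-7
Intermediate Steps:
1/(9859950 + (-1615399 + 3767912)/(4534377 + (-1929624 - 531383))) = 1/(9859950 + 2152513/(4534377 - 2461007)) = 1/(9859950 + 2152513/2073370) = 1/(20443326684013/2073370) = 2073370/20443326684013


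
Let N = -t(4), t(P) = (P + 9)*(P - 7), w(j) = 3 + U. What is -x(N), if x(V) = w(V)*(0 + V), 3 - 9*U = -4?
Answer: -442/3 ≈ -147.33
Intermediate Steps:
U = 7/9 (U = ⅓ - ⅑*(-4) = ⅓ + 4/9 = 7/9 ≈ 0.77778)
w(j) = 34/9 (w(j) = 3 + 7/9 = 34/9)
t(P) = (-7 + P)*(9 + P) (t(P) = (9 + P)*(-7 + P) = (-7 + P)*(9 + P))
N = 39 (N = -(-63 + 4² + 2*4) = -(-63 + 16 + 8) = -1*(-39) = 39)
x(V) = 34*V/9 (x(V) = 34*(0 + V)/9 = 34*V/9)
-x(N) = -34*39/9 = -1*442/3 = -442/3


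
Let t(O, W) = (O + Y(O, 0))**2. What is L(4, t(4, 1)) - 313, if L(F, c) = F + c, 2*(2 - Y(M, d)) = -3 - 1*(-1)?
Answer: -260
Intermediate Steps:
Y(M, d) = 3 (Y(M, d) = 2 - (-3 - 1*(-1))/2 = 2 - (-3 + 1)/2 = 2 - 1/2*(-2) = 2 + 1 = 3)
t(O, W) = (3 + O)**2 (t(O, W) = (O + 3)**2 = (3 + O)**2)
L(4, t(4, 1)) - 313 = (4 + (3 + 4)**2) - 313 = (4 + 7**2) - 313 = (4 + 49) - 313 = 53 - 313 = -260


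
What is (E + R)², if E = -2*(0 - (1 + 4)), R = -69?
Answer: 3481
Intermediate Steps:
E = 10 (E = -2*(0 - 1*5) = -2*(0 - 5) = -2*(-5) = 10)
(E + R)² = (10 - 69)² = (-59)² = 3481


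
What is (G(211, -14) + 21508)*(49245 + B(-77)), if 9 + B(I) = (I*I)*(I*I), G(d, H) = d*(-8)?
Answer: 697709130140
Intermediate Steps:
G(d, H) = -8*d
B(I) = -9 + I⁴ (B(I) = -9 + (I*I)*(I*I) = -9 + I²*I² = -9 + I⁴)
(G(211, -14) + 21508)*(49245 + B(-77)) = (-8*211 + 21508)*(49245 + (-9 + (-77)⁴)) = (-1688 + 21508)*(49245 + (-9 + 35153041)) = 19820*(49245 + 35153032) = 19820*35202277 = 697709130140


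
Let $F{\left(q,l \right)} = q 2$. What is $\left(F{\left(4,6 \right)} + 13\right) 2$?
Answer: $42$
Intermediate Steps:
$F{\left(q,l \right)} = 2 q$
$\left(F{\left(4,6 \right)} + 13\right) 2 = \left(2 \cdot 4 + 13\right) 2 = \left(8 + 13\right) 2 = 21 \cdot 2 = 42$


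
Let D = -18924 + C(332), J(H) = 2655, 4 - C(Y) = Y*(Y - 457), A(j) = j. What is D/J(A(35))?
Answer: 4516/531 ≈ 8.5047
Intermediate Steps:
C(Y) = 4 - Y*(-457 + Y) (C(Y) = 4 - Y*(Y - 457) = 4 - Y*(-457 + Y))
D = 22580 (D = -18924 + (4 - 1*332² + 457*332) = -18924 + (4 - 1*110224 + 151724) = -18924 + (4 - 110224 + 151724) = -18924 + 41504 = 22580)
D/J(A(35)) = 22580/2655 = 22580*(1/2655) = 4516/531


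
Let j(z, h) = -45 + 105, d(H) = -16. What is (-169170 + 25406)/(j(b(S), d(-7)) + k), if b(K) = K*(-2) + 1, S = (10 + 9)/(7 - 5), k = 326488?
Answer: -35941/81637 ≈ -0.44025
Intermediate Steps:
S = 19/2 ≈ 9.5000
b(K) = 1 - 2*K (b(K) = -2*K + 1 = 1 - 2*K)
j(z, h) = 60
(-169170 + 25406)/(j(b(S), d(-7)) + k) = (-169170 + 25406)/(60 + 326488) = -143764/326548 = -143764*1/326548 = -35941/81637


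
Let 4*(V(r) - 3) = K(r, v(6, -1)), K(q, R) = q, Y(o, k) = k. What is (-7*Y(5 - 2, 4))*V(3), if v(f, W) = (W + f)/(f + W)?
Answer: -105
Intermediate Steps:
v(f, W) = 1 (v(f, W) = (W + f)/(W + f) = 1)
V(r) = 3 + r/4
(-7*Y(5 - 2, 4))*V(3) = (-7*4)*(3 + (¼)*3) = -28*(3 + ¾) = -28*15/4 = -105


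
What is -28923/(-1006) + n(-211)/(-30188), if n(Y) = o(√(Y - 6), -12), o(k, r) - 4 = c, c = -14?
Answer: 109142198/3796141 ≈ 28.751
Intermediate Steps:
o(k, r) = -10 (o(k, r) = 4 - 14 = -10)
n(Y) = -10
-28923/(-1006) + n(-211)/(-30188) = -28923/(-1006) - 10/(-30188) = -28923*(-1/1006) - 10*(-1/30188) = 28923/1006 + 5/15094 = 109142198/3796141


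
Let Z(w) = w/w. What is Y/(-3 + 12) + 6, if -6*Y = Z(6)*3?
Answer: 107/18 ≈ 5.9444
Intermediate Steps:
Z(w) = 1
Y = -½ (Y = -3/6 = -⅙*3 = -½ ≈ -0.50000)
Y/(-3 + 12) + 6 = -1/(2*(-3 + 12)) + 6 = -½/9 + 6 = -½*⅑ + 6 = -1/18 + 6 = 107/18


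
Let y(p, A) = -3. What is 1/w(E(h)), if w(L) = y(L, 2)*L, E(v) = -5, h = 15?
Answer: 1/15 ≈ 0.066667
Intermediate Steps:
w(L) = -3*L
1/w(E(h)) = 1/(-3*(-5)) = 1/15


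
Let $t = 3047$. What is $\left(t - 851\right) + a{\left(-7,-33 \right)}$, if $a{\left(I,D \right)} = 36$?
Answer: $2232$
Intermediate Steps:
$\left(t - 851\right) + a{\left(-7,-33 \right)} = \left(3047 - 851\right) + 36 = 2196 + 36 = 2232$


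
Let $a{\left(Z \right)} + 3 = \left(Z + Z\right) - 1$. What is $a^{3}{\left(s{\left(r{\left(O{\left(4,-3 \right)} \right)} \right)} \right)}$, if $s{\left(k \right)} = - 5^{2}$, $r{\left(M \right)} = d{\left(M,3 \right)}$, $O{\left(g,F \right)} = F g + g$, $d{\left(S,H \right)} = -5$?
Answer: $-157464$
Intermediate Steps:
$O{\left(g,F \right)} = g + F g$
$r{\left(M \right)} = -5$
$s{\left(k \right)} = -25$ ($s{\left(k \right)} = \left(-1\right) 25 = -25$)
$a{\left(Z \right)} = -4 + 2 Z$ ($a{\left(Z \right)} = -3 + \left(\left(Z + Z\right) - 1\right) = -3 + \left(2 Z - 1\right) = -3 + \left(-1 + 2 Z\right) = -4 + 2 Z$)
$a^{3}{\left(s{\left(r{\left(O{\left(4,-3 \right)} \right)} \right)} \right)} = \left(-4 + 2 \left(-25\right)\right)^{3} = \left(-4 - 50\right)^{3} = \left(-54\right)^{3} = -157464$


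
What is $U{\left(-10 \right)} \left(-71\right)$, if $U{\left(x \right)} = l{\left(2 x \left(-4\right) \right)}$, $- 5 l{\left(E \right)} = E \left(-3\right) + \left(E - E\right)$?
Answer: $-3408$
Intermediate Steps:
$l{\left(E \right)} = \frac{3 E}{5}$ ($l{\left(E \right)} = - \frac{E \left(-3\right) + \left(E - E\right)}{5} = - \frac{- 3 E + 0}{5} = - \frac{\left(-3\right) E}{5} = \frac{3 E}{5}$)
$U{\left(x \right)} = - \frac{24 x}{5}$ ($U{\left(x \right)} = \frac{3 \cdot 2 x \left(-4\right)}{5} = \frac{3 \left(- 8 x\right)}{5} = - \frac{24 x}{5}$)
$U{\left(-10 \right)} \left(-71\right) = \left(- \frac{24}{5}\right) \left(-10\right) \left(-71\right) = 48 \left(-71\right) = -3408$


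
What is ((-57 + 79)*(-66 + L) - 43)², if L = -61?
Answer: 8048569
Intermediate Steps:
((-57 + 79)*(-66 + L) - 43)² = ((-57 + 79)*(-66 - 61) - 43)² = (22*(-127) - 43)² = (-2794 - 43)² = (-2837)² = 8048569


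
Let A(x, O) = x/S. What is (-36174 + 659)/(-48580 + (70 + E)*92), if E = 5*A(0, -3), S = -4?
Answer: 7103/8428 ≈ 0.84279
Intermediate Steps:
A(x, O) = -x/4 (A(x, O) = x/(-4) = x*(-¼) = -x/4)
E = 0 (E = 5*(-¼*0) = 5*0 = 0)
(-36174 + 659)/(-48580 + (70 + E)*92) = (-36174 + 659)/(-48580 + (70 + 0)*92) = -35515/(-48580 + 70*92) = -35515/(-48580 + 6440) = -35515/(-42140) = -35515*(-1/42140) = 7103/8428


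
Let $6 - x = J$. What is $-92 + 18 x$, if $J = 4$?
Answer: $-56$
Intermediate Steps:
$x = 2$ ($x = 6 - 4 = 2$)
$-92 + 18 x = -92 + 18 \cdot 2 = -92 + 36 = -56$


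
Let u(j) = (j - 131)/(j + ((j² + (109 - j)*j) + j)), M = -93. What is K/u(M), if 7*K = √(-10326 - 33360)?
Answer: 30969*I*√4854/1568 ≈ 1376.0*I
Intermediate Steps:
K = 3*I*√4854/7 (K = √(-10326 - 33360)/7 = √(-43686)/7 = (3*I*√4854)/7 = 3*I*√4854/7 ≈ 29.859*I)
u(j) = (-131 + j)/(j² + 2*j + j*(109 - j)) (u(j) = (-131 + j)/(j + ((j² + j*(109 - j)) + j)) = (-131 + j)/(j + (j + j² + j*(109 - j))) = (-131 + j)/(j² + 2*j + j*(109 - j)))
K/u(M) = (3*I*√4854/7)/(((1/111)*(-131 - 93)/(-93))) = (3*I*√4854/7)/(((1/111)*(-1/93)*(-224))) = (3*I*√4854/7)/(224/10323) = (3*I*√4854/7)*(10323/224) = 30969*I*√4854/1568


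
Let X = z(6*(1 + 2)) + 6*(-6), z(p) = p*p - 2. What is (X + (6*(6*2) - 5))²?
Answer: 124609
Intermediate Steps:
z(p) = -2 + p² (z(p) = p² - 2 = -2 + p²)
X = 286 (X = (-2 + (6*(1 + 2))²) + 6*(-6) = (-2 + (6*3)²) - 36 = (-2 + 18²) - 36 = (-2 + 324) - 36 = 322 - 36 = 286)
(X + (6*(6*2) - 5))² = (286 + (6*(6*2) - 5))² = (286 + (6*12 - 5))² = (286 + (72 - 5))² = (286 + 67)² = 353² = 124609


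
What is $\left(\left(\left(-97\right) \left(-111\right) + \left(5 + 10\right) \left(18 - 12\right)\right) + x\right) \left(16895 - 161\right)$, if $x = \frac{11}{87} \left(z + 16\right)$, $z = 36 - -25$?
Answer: $\frac{5273474668}{29} \approx 1.8184 \cdot 10^{8}$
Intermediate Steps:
$z = 61$ ($z = 36 + 25 = 61$)
$x = \frac{847}{87}$ ($x = \frac{11}{87} \left(61 + 16\right) = 11 \cdot \frac{1}{87} \cdot 77 = \frac{11}{87} \cdot 77 = \frac{847}{87} \approx 9.7356$)
$\left(\left(\left(-97\right) \left(-111\right) + \left(5 + 10\right) \left(18 - 12\right)\right) + x\right) \left(16895 - 161\right) = \left(\left(\left(-97\right) \left(-111\right) + \left(5 + 10\right) \left(18 - 12\right)\right) + \frac{847}{87}\right) \left(16895 - 161\right) = \left(\left(10767 + 15 \cdot 6\right) + \frac{847}{87}\right) 16734 = \left(\left(10767 + 90\right) + \frac{847}{87}\right) 16734 = \left(10857 + \frac{847}{87}\right) 16734 = \frac{945406}{87} \cdot 16734 = \frac{5273474668}{29}$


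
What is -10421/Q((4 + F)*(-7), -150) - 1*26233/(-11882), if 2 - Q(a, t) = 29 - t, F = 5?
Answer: 128465563/2103114 ≈ 61.083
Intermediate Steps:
Q(a, t) = -27 + t (Q(a, t) = 2 - (29 - t) = 2 + (-29 + t) = -27 + t)
-10421/Q((4 + F)*(-7), -150) - 1*26233/(-11882) = -10421/(-27 - 150) - 1*26233/(-11882) = -10421/(-177) - 26233*(-1/11882) = -10421*(-1/177) + 26233/11882 = 10421/177 + 26233/11882 = 128465563/2103114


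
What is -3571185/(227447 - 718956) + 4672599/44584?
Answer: 2455842173931/21913437256 ≈ 112.07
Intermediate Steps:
-3571185/(227447 - 718956) + 4672599/44584 = -3571185/(-491509) + 4672599*(1/44584) = -3571185*(-1/491509) + 4672599/44584 = 3571185/491509 + 4672599/44584 = 2455842173931/21913437256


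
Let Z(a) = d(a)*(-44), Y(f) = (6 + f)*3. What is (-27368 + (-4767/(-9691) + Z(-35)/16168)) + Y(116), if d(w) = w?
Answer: -1057672936795/39171022 ≈ -27001.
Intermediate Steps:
Y(f) = 18 + 3*f
Z(a) = -44*a (Z(a) = a*(-44) = -44*a)
(-27368 + (-4767/(-9691) + Z(-35)/16168)) + Y(116) = (-27368 + (-4767/(-9691) - 44*(-35)/16168)) + (18 + 3*116) = (-27368 + (-4767*(-1/9691) + 1540*(1/16168))) + (18 + 348) = (-27368 + (4767/9691 + 385/4042)) + 366 = (-27368 + 22999249/39171022) + 366 = -1072009530847/39171022 + 366 = -1057672936795/39171022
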